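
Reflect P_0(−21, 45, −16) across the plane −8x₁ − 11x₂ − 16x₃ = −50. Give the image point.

n = (−8, −11, −16), |n|² = 441, n·P_0 − (-50) = -21, so t = -21/441 = -1/21.
Foot F = P_0 − (-1/21)·n = (−449/21, 934/21, −352/21); the reflection is 2F − P_0 = (−457/21, 923/21, −368/21).

(-457/21, 923/21, -368/21)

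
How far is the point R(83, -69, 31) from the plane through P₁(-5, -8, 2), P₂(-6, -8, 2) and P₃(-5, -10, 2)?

29

P₁P₂ = (-1, 0, 0) and P₁P₃ = (0, -2, 0), so a normal is n = P₁P₂ × P₁P₃ = (0, 0, 2).
Then n·(83, -69, 31) - 4 = 58.
|n| = √(0 + 0 + 4) = 2, so the distance is |58|/2 = 29.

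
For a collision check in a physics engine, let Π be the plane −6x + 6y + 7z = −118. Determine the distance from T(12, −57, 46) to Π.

Normal vector n = (−6, 6, 7), and n·(12, −57, 46) − (−118) = 26.
|n| = √(36 + 36 + 49) = 11, so the distance is |26|/11 = 26/11.

26/11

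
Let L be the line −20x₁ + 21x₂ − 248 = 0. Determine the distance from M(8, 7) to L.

d = |(-20)·8 + 21·7 − 248| / √(400 + 441) = |-261|/29 = 9.

9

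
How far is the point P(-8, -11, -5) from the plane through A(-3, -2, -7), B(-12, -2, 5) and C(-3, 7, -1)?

AB = (-9, 0, 12) and AC = (0, 9, 6), so a normal is n = AB × AC = (-108, 54, -81).
Then n·(-8, -11, -5) - 783 = -108.
|n| = √(11664 + 2916 + 6561) = 27√29, so the distance is |-108|/(27√29) = 4√29/29.

4√29/29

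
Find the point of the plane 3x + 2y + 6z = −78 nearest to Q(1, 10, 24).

n = (3, 2, 6), |n|² = 49, and n·Q − (-78) = 245.
t = 245/49 = 5, so the foot is Q − t·n = (1, 10, 24) − 5·(3, 2, 6) = (−14, 0, −6).

(-14, 0, -6)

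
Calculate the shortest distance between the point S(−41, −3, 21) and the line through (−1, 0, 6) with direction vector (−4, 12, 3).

3√185

Direction vector d = (−4, 12, 3).
AP = (−40, −3, 15), and AP × d = (−189, 60, −492).
|AP × d|² = 281385 and |d|² = 169, so the distance is √(281385/169) = √1665 = 3√185.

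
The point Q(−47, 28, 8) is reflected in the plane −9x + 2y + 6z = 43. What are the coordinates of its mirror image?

n = (−9, 2, 6), |n|² = 121, n·Q − 43 = 484, so t = 484/121 = 4.
Foot F = Q − 4·n = (−11, 20, −16); the reflection is 2F − Q = (25, 12, −40).

(25, 12, -40)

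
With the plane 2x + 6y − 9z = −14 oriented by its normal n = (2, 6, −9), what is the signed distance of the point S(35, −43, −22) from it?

n·S − (-14) = 24.
|n| = 11, so the signed distance is 24/11.

24/11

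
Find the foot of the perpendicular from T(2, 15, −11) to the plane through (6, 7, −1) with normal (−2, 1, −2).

(10, 11, -3)

The perpendicular from T has direction n = (−2, 1, −2): r = (2, 15, −11) + λ(−2, 1, −2).
Substitute into the plane: n·(T + λn) = -3 gives 33 + 9λ = -3, so λ = -4.
Foot = (2, 15, −11) + (-4)·(−2, 1, −2) = (10, 11, −3).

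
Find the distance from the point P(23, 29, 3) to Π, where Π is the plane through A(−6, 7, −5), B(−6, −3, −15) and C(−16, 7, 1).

17√59/59

AB = (0, −10, −10) and AC = (−10, 0, 6), so a normal is n = AB × AC = (−60, 100, −100).
n = (−60, 100, −100); n·P − 1560 = -340; |n| = 20√59; distance = 340/(20√59) = 17√59/59.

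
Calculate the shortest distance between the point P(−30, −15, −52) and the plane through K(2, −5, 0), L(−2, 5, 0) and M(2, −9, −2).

KL = (−4, 10, 0) and KM = (0, −4, −2), so a normal is n = KL × KM = (−20, −8, 16).
Then n·(−30, −15, −52) − 0 = −112.
|n| = √(400 + 64 + 256) = 12√5, so the distance is |-112|/(12√5) = 28√5/15.

28√5/15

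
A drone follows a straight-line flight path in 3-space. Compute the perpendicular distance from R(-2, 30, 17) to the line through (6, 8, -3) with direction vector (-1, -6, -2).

Direction vector d = (-1, -6, -2).
AP = (-8, 22, 20); AP·d = -164, |AP|² = 948, |d|² = 41.
distance² = |AP|² − (AP·d)²/|d|² = 948 − 26896/41 = 292, so the distance is 2√73.

2√73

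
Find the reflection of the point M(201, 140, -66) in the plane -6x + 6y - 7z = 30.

(2283/11, 1468/11, -642/11)

n = (-6, 6, -7), |n|² = 121, n·M − 30 = 66, so t = 66/121 = 6/11.
Foot F = M − (6/11)·n = (2247/11, 1504/11, -684/11); the reflection is 2F − M = (2283/11, 1468/11, -642/11).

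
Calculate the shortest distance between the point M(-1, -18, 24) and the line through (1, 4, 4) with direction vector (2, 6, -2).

Direction vector d = (2, 6, -2).
AP = (-2, -22, 20), and AP × d = (-76, 36, 32).
|AP × d|² = 8096 and |d|² = 44, so the distance is √(8096/44) = √184 = 2√46.

2√46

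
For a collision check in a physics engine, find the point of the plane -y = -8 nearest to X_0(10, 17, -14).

n = (0, -1, 0), |n|² = 1, and n·X_0 − (-8) = -9.
t = -9/1 = -9, so the foot is X_0 − t·n = (10, 17, -14) − (-9)·(0, -1, 0) = (10, 8, -14).

(10, 8, -14)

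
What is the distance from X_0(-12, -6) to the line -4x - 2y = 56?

d = |(-4)·(-12) + (-2)·(-6) − 56| / √(16 + 4) = |4|/(2√5) = 2/√5.

2/√5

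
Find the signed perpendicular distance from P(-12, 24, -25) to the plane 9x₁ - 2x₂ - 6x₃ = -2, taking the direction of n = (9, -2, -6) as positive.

n·P − (-2) = -4.
|n| = 11, so the signed distance is -4/11.

-4/11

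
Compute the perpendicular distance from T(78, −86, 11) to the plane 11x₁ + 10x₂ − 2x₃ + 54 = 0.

2

Normal vector n = (11, 10, −2), and n·(78, −86, 11) − (−54) = 30.
|n| = √(121 + 100 + 4) = 15, so the distance is |30|/15 = 2.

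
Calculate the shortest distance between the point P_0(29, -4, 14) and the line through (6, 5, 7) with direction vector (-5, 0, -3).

Direction vector d = (-5, 0, -3).
AP = (23, -9, 7), and AP × d = (27, 34, -45).
|AP × d|² = 3910 and |d|² = 34, so the distance is √(3910/34) = √115.

√115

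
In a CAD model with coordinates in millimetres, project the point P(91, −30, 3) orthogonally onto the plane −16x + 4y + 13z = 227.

n = (−16, 4, 13), |n|² = 441, and n·P − 227 = -1764.
t = -1764/441 = -4, so the foot is P − t·n = (91, −30, 3) − (-4)·(−16, 4, 13) = (27, −14, 55).

(27, -14, 55)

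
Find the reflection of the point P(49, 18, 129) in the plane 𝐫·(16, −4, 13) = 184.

With n = (16, −4, 13), the signed offset is (n·P − 184)/|n|² = 2205/441 = 5.
P' = P − 2t·n = (49, 18, 129) − 10·(16, −4, 13) = (−111, 58, −1).

(-111, 58, -1)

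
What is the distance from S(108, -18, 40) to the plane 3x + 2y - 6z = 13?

5

n = (3, 2, -6); n·P − 13 = 35; |n| = 7; distance = 35/7 = 5.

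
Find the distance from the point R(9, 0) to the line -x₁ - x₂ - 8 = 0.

d = |(-1)·9 + (-1)·0 − 8| / √(1 + 1) = |-17|/√2 = 17√2/2.

17√2/2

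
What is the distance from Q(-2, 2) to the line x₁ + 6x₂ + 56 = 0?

d = |1·(-2) + 6·2 − (-56)| / √(1 + 36) = |66|/√37 = 66/√37.

66√37/37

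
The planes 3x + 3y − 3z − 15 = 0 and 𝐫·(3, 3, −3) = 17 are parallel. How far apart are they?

2√3/9

With common normal n = (3, 3, −3) (|n| = 3√3), the distance is |15 − 17|/|n| = 2/(3√3).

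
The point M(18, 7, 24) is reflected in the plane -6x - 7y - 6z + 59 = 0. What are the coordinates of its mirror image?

(-6, -21, 0)

n = (-6, -7, -6), |n|² = 121, n·M − (-59) = -242, so t = -242/121 = -2.
Foot F = M − (-2)·n = (6, -7, 12); the reflection is 2F − M = (-6, -21, 0).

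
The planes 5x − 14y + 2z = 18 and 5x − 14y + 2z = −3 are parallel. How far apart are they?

7/5

With common normal n = (5, −14, 2) (|n| = 15), the distance is |18 − (-3)|/|n| = 21/15 = 7/5.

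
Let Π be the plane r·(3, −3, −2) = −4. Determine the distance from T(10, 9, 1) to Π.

n = (3, −3, −2); n·P − (-4) = 5; |n| = √22; distance = 5/√22.

5√22/22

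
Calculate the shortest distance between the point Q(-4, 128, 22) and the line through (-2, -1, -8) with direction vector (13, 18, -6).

3√1009

Direction vector d = (13, 18, -6).
AP = (-2, 129, 30); AP·d = 2116, |AP|² = 17545, |d|² = 529.
distance² = |AP|² − (AP·d)²/|d|² = 17545 − 4477456/529 = 9081, so the distance is 3√1009.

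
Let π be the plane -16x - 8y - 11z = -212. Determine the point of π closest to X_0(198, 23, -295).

n = (-16, -8, -11), |n|² = 441, and n·X_0 − (-212) = 105.
t = 105/441 = 5/21, so the foot is X_0 − t·n = (198, 23, -295) − (5/21)·(-16, -8, -11) = (4238/21, 523/21, -6140/21).

(4238/21, 523/21, -6140/21)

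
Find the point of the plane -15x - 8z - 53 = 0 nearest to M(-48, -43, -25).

(-3, -43, -1)

n = (-15, 0, -8), |n|² = 289, and n·M − 53 = 867.
t = 867/289 = 3, so the foot is M − t·n = (-48, -43, -25) − 3·(-15, 0, -8) = (-3, -43, -1).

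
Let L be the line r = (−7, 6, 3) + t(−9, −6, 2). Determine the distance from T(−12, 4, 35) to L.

2√233

Direction vector d = (−9, −6, 2).
AP = (−5, −2, 32), and AP × d = (188, −278, 12).
|AP × d|² = 112772 and |d|² = 121, so the distance is √(112772/121) = √932 = 2√233.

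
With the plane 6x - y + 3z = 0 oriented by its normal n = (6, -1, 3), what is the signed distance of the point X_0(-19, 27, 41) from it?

-18/√46

n·X_0 − 0 = -18.
|n| = √46, so the signed distance is -18/√46.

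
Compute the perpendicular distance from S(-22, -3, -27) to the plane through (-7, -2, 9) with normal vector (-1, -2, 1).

19√6/6

The plane has equation n·(r − (-7, -2, 9)) = 0, i.e. n·r = 20.
n = (-1, -2, 1); n·P − 20 = -19; |n| = √6; distance = 19/√6.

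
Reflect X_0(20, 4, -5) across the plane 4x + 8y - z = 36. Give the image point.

(12, -12, -3)

With n = (4, 8, -1), the signed offset is (n·X_0 − 36)/|n|² = 81/81 = 1.
X_0' = X_0 − 2t·n = (20, 4, -5) − 2·(4, 8, -1) = (12, -12, -3).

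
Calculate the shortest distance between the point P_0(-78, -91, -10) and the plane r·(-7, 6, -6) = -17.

d = |(-7)·(-78) + 6·(-91) + (-6)·(-10) − (-17)| / √(49 + 36 + 36) = |77| / 11 = 7.

7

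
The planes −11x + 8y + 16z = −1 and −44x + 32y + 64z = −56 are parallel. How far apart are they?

Divide the second equation by 4 to match normals: −11x + 8y + 16z = -14.
With common normal n = (−11, 8, 16) (|n| = 21), the distance is |(-1) − (-14)|/|n| = 13/21.

13/21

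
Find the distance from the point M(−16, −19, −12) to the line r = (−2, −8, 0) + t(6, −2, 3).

Direction vector d = (6, −2, 3).
AP = (−14, −11, −12); AP·d = -98, |AP|² = 461, |d|² = 49.
distance² = |AP|² − (AP·d)²/|d|² = 461 − 9604/49 = 265, so the distance is √265.

√265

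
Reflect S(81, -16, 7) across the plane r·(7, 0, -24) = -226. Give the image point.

With n = (7, 0, -24), the signed offset is (n·S − (-226))/|n|² = 625/625 = 1.
S' = S − 2t·n = (81, -16, 7) − 2·(7, 0, -24) = (67, -16, 55).

(67, -16, 55)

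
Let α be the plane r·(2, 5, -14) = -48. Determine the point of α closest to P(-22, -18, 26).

(-18, -8, -2)

n = (2, 5, -14), |n|² = 225, and n·P − (-48) = -450.
t = -450/225 = -2, so the foot is P − t·n = (-22, -18, 26) − (-2)·(2, 5, -14) = (-18, -8, -2).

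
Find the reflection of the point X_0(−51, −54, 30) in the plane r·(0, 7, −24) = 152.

(-51, -26, -66)

n = (0, 7, −24), |n|² = 625, n·X_0 − 152 = -1250, so t = -1250/625 = -2.
Foot F = X_0 − (-2)·n = (−51, −40, −18); the reflection is 2F − X_0 = (−51, −26, −66).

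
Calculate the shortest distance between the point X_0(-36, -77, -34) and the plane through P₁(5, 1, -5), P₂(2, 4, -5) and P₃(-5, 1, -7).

P₁P₂ = (-3, 3, 0) and P₁P₃ = (-10, 0, -2), so a normal is n = P₁P₂ × P₁P₃ = (-6, -6, 30).
d = |(-6)·(-36) + (-6)·(-77) + 30·(-34) − (-186)| / √(36 + 36 + 900) = |-156| / (18√3) = 26√3/9.

26√3/9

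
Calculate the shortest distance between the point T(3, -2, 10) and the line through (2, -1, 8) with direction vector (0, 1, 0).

√5

Direction vector d = (0, 1, 0).
AP = (1, -1, 2); AP·d = -1, |AP|² = 6, |d|² = 1.
distance² = |AP|² − (AP·d)²/|d|² = 6 − 1/1 = 5, so the distance is √5.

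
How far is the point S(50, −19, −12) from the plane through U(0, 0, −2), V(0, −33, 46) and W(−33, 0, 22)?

2/3

UV = (0, −33, 48) and UW = (−33, 0, 24), so a normal is n = UV × UW = (−792, −1584, −1089).
Then n·(50, −19, −12) − 2178 = 1386.
|n| = √(627264 + 2509056 + 1185921) = 2079, so the distance is |1386|/2079 = 2/3.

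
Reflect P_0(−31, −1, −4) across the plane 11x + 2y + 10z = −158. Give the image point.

(-9, 3, 16)

With n = (11, 2, 10), the signed offset is (n·P_0 − (-158))/|n|² = -225/225 = -1.
P_0' = P_0 − 2t·n = (−31, −1, −4) − (-2)·(11, 2, 10) = (−9, 3, 16).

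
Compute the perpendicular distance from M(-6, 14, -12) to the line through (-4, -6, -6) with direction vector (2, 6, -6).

Direction vector d = (2, 6, -6).
AP = (-2, 20, -6), and AP × d = (-84, -24, -52).
|AP × d|² = 10336 and |d|² = 76, so the distance is √(10336/76) = √136 = 2√34.

2√34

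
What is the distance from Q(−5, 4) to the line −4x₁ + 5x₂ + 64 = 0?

104√41/41

d = |(-4)·(-5) + 5·4 − (-64)| / √(16 + 25) = |104|/√41 = 104√41/41.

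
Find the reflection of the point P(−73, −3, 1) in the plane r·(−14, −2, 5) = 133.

With n = (−14, −2, 5), the signed offset is (n·P − 133)/|n|² = 900/225 = 4.
P' = P − 2t·n = (−73, −3, 1) − 8·(−14, −2, 5) = (39, 13, −39).

(39, 13, -39)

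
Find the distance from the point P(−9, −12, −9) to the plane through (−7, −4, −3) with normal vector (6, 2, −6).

The plane has equation n·(r − (−7, −4, −3)) = 0, i.e. n·r = -32.
Then n·(−9, −12, −9) − (−32) = 8.
|n| = √(36 + 4 + 36) = 2√19, so the distance is |8|/(2√19) = 4√19/19.

4√19/19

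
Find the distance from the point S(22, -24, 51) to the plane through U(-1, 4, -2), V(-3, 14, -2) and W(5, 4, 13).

UV = (-2, 10, 0) and UW = (6, 0, 15), so a normal is n = UV × UW = (150, 30, -60).
n = (150, 30, -60); n·P − 90 = -570; |n| = 30√30; distance = 570/(30√30) = 19/√30.

19/√30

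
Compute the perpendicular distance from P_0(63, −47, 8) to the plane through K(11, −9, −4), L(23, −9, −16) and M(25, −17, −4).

10/9

KL = (12, 0, −12) and KM = (14, −8, 0), so a normal is n = KL × KM = (−96, −168, −96).
Then n·(63, −47, 8) − 840 = 240.
|n| = √(9216 + 28224 + 9216) = 216, so the distance is |240|/216 = 10/9.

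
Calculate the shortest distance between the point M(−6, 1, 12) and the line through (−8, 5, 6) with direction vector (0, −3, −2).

2√14

Direction vector d = (0, −3, −2).
AP = (2, −4, 6), and AP × d = (26, 4, −6).
|AP × d|² = 728 and |d|² = 13, so the distance is √(728/13) = √56 = 2√14.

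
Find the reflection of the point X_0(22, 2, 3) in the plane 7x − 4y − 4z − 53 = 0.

(8, 10, 11)

With n = (7, −4, −4), the signed offset is (n·X_0 − 53)/|n|² = 81/81 = 1.
X_0' = X_0 − 2t·n = (22, 2, 3) − 2·(7, −4, −4) = (8, 10, 11).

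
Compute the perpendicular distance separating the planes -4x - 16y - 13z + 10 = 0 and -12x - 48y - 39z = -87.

Divide the second equation by 3 to match normals: -4x - 16y - 13z = -29.
Both planes have normal n = (-4, -16, -13), |n| = 21. Any point on the first plane is at distance |(-29) − (-10)|/|n| = 19/21 from the second.

19/21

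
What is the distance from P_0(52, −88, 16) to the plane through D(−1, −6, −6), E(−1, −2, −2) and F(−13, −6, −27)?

DE = (0, 4, 4) and DF = (−12, 0, −21), so a normal is n = DE × DF = (−84, −48, 48).
d = |(-84)·52 + (-48)·(-88) + 48·16 − 84| / √(7056 + 2304 + 2304) = |540| / 108 = 5.

5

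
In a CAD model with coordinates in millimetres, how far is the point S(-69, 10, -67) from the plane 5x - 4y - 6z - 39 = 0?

Normal vector n = (5, -4, -6), and n·(-69, 10, -67) - 39 = -22.
|n| = √(25 + 16 + 36) = √77, so the distance is |-22|/√77 = 2√77/7.

22/√77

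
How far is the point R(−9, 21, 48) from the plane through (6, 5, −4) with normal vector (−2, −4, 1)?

The plane has equation n·(r − (6, 5, −4)) = 0, i.e. n·r = -36.
d = |(-2)·(-9) + (-4)·21 + 1·48 − (-36)| / √(4 + 16 + 1) = |18| / √21 = 6√21/7.

6√21/7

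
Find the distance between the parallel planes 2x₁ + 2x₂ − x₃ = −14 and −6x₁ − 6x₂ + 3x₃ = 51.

1

Divide the second equation by -3 to match normals: 2x₁ + 2x₂ − x₃ = -17.
With common normal n = (2, 2, −1) (|n| = 3), the distance is |(-14) − (-17)|/|n| = 3/3 = 1.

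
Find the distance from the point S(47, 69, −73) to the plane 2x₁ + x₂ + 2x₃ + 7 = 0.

d = |2·47 + 1·69 + 2·(-73) − (-7)| / √(4 + 1 + 4) = |24| / 3 = 8.

8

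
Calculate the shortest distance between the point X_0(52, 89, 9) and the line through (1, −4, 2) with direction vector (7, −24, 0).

Direction vector d = (7, −24, 0).
AP = (51, 93, 7); AP·d = -1875, |AP|² = 11299, |d|² = 625.
distance² = |AP|² − (AP·d)²/|d|² = 11299 − 3515625/625 = 5674, so the distance is √5674.

√5674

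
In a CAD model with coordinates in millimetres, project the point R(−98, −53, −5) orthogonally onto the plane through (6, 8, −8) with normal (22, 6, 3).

(12, -23, 10)

The perpendicular from R has direction n = (22, 6, 3): r = (−98, −53, −5) + λ(22, 6, 3).
Substitute into the plane: n·(R + λn) = 156 gives -2489 + 529λ = 156, so λ = 5.
Foot = (−98, −53, −5) + 5·(22, 6, 3) = (12, −23, 10).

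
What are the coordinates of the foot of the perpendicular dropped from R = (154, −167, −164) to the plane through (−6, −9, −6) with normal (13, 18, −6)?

n = (13, 18, −6), |n|² = 529, and n·R − (-204) = 184.
t = 184/529 = 8/23, so the foot is R − t·n = (154, −167, −164) − (8/23)·(13, 18, −6) = (3438/23, −3985/23, −3724/23).

(3438/23, -3985/23, -3724/23)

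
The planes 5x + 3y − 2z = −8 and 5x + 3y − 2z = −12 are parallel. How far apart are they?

Both planes have normal n = (5, 3, −2), |n| = √38. Any point on the first plane is at distance |(-12) − (-8)|/|n| = 4/√38 from the second.

4/√38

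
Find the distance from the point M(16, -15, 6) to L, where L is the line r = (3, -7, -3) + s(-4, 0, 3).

Direction vector d = (-4, 0, 3).
AP = (13, -8, 9), and AP × d = (-24, -75, -32).
|AP × d|² = 7225 and |d|² = 25, so the distance is √(7225/25) = √289 = 17.

17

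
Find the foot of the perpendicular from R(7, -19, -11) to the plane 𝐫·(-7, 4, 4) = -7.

(-7, -11, -3)

n = (-7, 4, 4), |n|² = 81, and n·R − (-7) = -162.
t = -162/81 = -2, so the foot is R − t·n = (7, -19, -11) − (-2)·(-7, 4, 4) = (-7, -11, -3).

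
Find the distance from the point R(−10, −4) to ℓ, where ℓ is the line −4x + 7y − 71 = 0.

d = |(-4)·(-10) + 7·(-4) − 71| / √(16 + 49) = |-59|/√65 = 59/√65.

59/√65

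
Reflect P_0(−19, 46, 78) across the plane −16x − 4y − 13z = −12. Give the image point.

(-83, 30, 26)

n = (−16, −4, −13), |n|² = 441, n·P_0 − (-12) = -882, so t = -882/441 = -2.
Foot F = P_0 − (-2)·n = (−51, 38, 52); the reflection is 2F − P_0 = (−83, 30, 26).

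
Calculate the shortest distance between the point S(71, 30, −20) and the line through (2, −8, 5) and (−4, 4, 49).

√6301

A direction vector is d = (−6, 12, 44).
AP = (69, 38, −25), and AP × d = (1972, −2886, 1056).
|AP × d|² = 13332916 and |d|² = 2116, so the distance is √(13332916/2116) = √6301.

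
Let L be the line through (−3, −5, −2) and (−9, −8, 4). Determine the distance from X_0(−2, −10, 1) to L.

√26

A direction vector is d = (−6, −3, 6).
AP = (1, −5, 3); AP·d = 27, |AP|² = 35, |d|² = 81.
distance² = |AP|² − (AP·d)²/|d|² = 35 − 729/81 = 26, so the distance is √26.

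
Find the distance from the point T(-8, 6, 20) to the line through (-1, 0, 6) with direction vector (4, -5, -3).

9

Direction vector d = (4, -5, -3).
AP = (-7, 6, 14); AP·d = -100, |AP|² = 281, |d|² = 50.
distance² = |AP|² − (AP·d)²/|d|² = 281 − 10000/50 = 81, so the distance is 9.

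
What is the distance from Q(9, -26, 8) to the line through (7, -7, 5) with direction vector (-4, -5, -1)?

Direction vector d = (-4, -5, -1).
AP = (2, -19, 3); AP·d = 84, |AP|² = 374, |d|² = 42.
distance² = |AP|² − (AP·d)²/|d|² = 374 − 7056/42 = 206, so the distance is √206.

√206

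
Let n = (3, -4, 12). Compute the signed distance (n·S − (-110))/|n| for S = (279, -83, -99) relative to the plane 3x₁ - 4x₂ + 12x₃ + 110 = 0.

7

n·S − (-110) = 91.
|n| = 13, so the signed distance is 91/13 = 7.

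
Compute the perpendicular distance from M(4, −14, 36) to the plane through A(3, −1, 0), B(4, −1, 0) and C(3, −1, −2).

AB = (1, 0, 0) and AC = (0, 0, −2), so a normal is n = AB × AC = (0, 2, 0).
Then n·(4, −14, 36) − (−2) = −26.
|n| = √(0 + 4 + 0) = 2, so the distance is |-26|/2 = 13.

13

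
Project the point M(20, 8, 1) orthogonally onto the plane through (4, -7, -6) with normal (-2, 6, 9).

(22, 2, -8)

The perpendicular from M has direction n = (-2, 6, 9): r = (20, 8, 1) + λ(-2, 6, 9).
Substitute into the plane: n·(M + λn) = -104 gives 17 + 121λ = -104, so λ = -1.
Foot = (20, 8, 1) + (-1)·(-2, 6, 9) = (22, 2, -8).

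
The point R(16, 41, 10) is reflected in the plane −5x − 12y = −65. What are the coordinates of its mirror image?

n = (−5, −12, 0), |n|² = 169, n·R − (-65) = -507, so t = -507/169 = -3.
Foot F = R − (-3)·n = (1, 5, 10); the reflection is 2F − R = (−14, −31, 10).

(-14, -31, 10)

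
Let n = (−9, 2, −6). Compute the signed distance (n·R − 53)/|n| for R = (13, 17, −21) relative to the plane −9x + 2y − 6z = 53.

-10/11

n·R − 53 = -10.
|n| = 11, so the signed distance is -10/11.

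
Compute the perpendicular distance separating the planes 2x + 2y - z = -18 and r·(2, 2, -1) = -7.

11/3

With common normal n = (2, 2, -1) (|n| = 3), the distance is |(-18) − (-7)|/|n| = 11/3.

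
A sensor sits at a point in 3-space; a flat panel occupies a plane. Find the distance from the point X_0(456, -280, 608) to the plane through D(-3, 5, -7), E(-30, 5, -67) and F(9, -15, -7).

9

DE = (-27, 0, -60) and DF = (12, -20, 0), so a normal is n = DE × DF = (-1200, -720, 540).
Then n·(456, -280, 608) - (-3780) = -13500.
|n| = √(1440000 + 518400 + 291600) = 1500, so the distance is |-13500|/1500 = 9.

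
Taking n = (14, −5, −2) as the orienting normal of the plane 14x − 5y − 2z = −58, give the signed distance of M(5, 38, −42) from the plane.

22/15

n·M − (-58) = 22.
|n| = 15, so the signed distance is 22/15.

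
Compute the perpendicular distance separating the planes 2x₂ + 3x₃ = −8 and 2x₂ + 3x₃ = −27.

19/√13

With common normal n = (0, 2, 3) (|n| = √13), the distance is |(-8) − (-27)|/|n| = 19/√13 = 19√13/13.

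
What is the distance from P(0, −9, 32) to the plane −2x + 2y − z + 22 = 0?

Normal vector n = (−2, 2, −1), and n·(0, −9, 32) − (−22) = −28.
|n| = √(4 + 4 + 1) = 3, so the distance is |-28|/3 = 28/3.

28/3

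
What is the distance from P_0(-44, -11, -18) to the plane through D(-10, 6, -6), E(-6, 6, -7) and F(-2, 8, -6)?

DE = (4, 0, -1) and DF = (8, 2, 0), so a normal is n = DE × DF = (2, -8, 8).
n = (2, -8, 8); n·P − (-116) = -28; |n| = 2√33; distance = 28/(2√33) = 14√33/33.

14/√33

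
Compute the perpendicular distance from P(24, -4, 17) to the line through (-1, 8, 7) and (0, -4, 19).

A direction vector is d = (1, -12, 12).
AP = (25, -12, 10), and AP × d = (-24, -290, -288).
|AP × d|² = 167620 and |d|² = 289, so the distance is √(167620/289) = √580 = 2√145.

2√145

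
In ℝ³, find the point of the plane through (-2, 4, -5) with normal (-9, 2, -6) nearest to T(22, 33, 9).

(4, 37, -3)

The perpendicular from T has direction n = (-9, 2, -6): r = (22, 33, 9) + λ(-9, 2, -6).
Substitute into the plane: n·(T + λn) = 56 gives -186 + 121λ = 56, so λ = 2.
Foot = (22, 33, 9) + 2·(-9, 2, -6) = (4, 37, -3).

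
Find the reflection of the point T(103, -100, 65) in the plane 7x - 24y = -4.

n = (7, -24, 0), |n|² = 625, n·T − (-4) = 3125, so t = 3125/625 = 5.
Foot F = T − 5·n = (68, 20, 65); the reflection is 2F − T = (33, 140, 65).

(33, 140, 65)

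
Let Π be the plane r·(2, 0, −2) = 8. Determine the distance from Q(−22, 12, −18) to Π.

n = (2, 0, −2); n·P − 8 = -16; |n| = 2√2; distance = 16/(2√2) = 4√2.

4√2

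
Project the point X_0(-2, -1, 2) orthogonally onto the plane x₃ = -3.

(-2, -1, -3)

The perpendicular from X_0 has direction n = (0, 0, 1): r = (-2, -1, 2) + λ(0, 0, 1).
Substitute into the plane: n·(X_0 + λn) = -3 gives 2 + 1λ = -3, so λ = -5.
Foot = (-2, -1, 2) + (-5)·(0, 0, 1) = (-2, -1, -3).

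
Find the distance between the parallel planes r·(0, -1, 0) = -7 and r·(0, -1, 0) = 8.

With common normal n = (0, -1, 0) (|n| = 1), the distance is |(-7) − 8|/|n| = 15/1 = 15.

15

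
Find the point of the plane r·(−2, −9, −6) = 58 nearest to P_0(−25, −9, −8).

(-23, 0, -2)

n = (−2, −9, −6), |n|² = 121, and n·P_0 − 58 = 121.
t = 121/121 = 1, so the foot is P_0 − t·n = (−25, −9, −8) − 1·(−2, −9, −6) = (−23, 0, −2).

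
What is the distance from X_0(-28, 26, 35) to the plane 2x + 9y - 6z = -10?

n = (2, 9, -6); n·P − (-10) = -22; |n| = 11; distance = 22/11 = 2.

2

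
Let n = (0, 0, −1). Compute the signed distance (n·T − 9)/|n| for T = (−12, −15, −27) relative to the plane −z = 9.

18

n·T − 9 = 18.
|n| = 1, so the signed distance is 18/1 = 18.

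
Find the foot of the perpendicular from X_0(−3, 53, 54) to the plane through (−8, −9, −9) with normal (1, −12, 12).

(-52/17, 913/17, 906/17)

n = (1, −12, 12), |n|² = 289, and n·X_0 − (-8) = 17.
t = 17/289 = 1/17, so the foot is X_0 − t·n = (−3, 53, 54) − (1/17)·(1, −12, 12) = (−52/17, 913/17, 906/17).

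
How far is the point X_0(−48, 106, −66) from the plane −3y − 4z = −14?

n = (0, −3, −4); n·P − (-14) = -40; |n| = 5; distance = 40/5 = 8.

8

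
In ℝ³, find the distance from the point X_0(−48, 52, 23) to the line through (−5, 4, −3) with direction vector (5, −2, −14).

2√701

Direction vector d = (5, −2, −14).
AP = (−43, 48, 26), and AP × d = (−620, −472, −154).
|AP × d|² = 630900 and |d|² = 225, so the distance is √(630900/225) = √2804 = 2√701.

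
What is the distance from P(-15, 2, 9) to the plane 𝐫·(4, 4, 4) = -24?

n = (4, 4, 4); n·P − (-24) = 8; |n| = 4√3; distance = 8/(4√3) = 2√3/3.

2/√3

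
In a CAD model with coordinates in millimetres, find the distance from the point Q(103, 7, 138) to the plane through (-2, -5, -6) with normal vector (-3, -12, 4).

The plane has equation n·(r − (-2, -5, -6)) = 0, i.e. n·r = 42.
Then n·(103, 7, 138) - 42 = 117.
|n| = √(9 + 144 + 16) = 13, so the distance is |117|/13 = 9.

9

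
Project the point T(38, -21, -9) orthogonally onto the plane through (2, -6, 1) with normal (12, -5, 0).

The perpendicular from T has direction n = (12, -5, 0): r = (38, -21, -9) + μ(12, -5, 0).
Substitute into the plane: n·(T + μn) = 54 gives 561 + 169μ = 54, so μ = -3.
Foot = (38, -21, -9) + (-3)·(12, -5, 0) = (2, -6, -9).

(2, -6, -9)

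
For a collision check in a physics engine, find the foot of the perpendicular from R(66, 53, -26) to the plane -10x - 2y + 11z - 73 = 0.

(16, 43, 29)

n = (-10, -2, 11), |n|² = 225, and n·R − 73 = -1125.
t = -1125/225 = -5, so the foot is R − t·n = (66, 53, -26) − (-5)·(-10, -2, 11) = (16, 43, 29).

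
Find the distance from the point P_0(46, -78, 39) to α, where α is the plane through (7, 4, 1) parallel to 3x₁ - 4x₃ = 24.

Parallel planes share the normal n = (3, 0, -4); since (7, 4, 1) lies on the plane, its equation is 3x₁ - 4x₃ = 17.
Then n·(46, -78, 39) - 17 = -35.
|n| = √(9 + 0 + 16) = 5, so the distance is |-35|/5 = 7.

7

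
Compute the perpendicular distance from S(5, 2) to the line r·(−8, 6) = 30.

29/5

The normal to the line is n = (−8, 6) with |n| = 10.
|n·S − 30| = |-28 − 30| = 58, so the distance is 58/10 = 29/5.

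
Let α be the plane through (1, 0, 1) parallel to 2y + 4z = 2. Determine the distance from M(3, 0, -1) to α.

4√5/5

Parallel planes share the normal n = (0, 2, 4); since (1, 0, 1) lies on the plane, its equation is 2y + 4z = 4.
Then n·(3, 0, -1) - 4 = -8.
|n| = √(0 + 4 + 16) = 2√5, so the distance is |-8|/(2√5) = 4√5/5.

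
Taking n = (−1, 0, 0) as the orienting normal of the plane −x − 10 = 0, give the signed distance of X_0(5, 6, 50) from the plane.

n·X_0 − 10 = -15.
|n| = 1, so the signed distance is -15/1 = -15.

-15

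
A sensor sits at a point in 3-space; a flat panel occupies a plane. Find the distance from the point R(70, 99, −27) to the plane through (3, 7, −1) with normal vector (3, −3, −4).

The plane has equation n·(r − (3, 7, −1)) = 0, i.e. n·r = -8.
n = (3, −3, −4); n·P − (-8) = 29; |n| = √34; distance = 29/√34.

29√34/34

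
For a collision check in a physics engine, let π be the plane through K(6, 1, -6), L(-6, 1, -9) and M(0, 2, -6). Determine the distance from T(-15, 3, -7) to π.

KL = (-12, 0, -3) and KM = (-6, 1, 0), so a normal is n = KL × KM = (3, 18, -12).
n = (3, 18, -12); n·P − 108 = -15; |n| = 3√53; distance = 15/(3√53) = 5/√53.

5/√53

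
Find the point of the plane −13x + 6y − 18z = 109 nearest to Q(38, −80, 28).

The perpendicular from Q has direction n = (−13, 6, −18): r = (38, −80, 28) + λ(−13, 6, −18).
Substitute into the plane: n·(Q + λn) = 109 gives -1478 + 529λ = 109, so λ = 3.
Foot = (38, −80, 28) + 3·(−13, 6, −18) = (−1, −62, −26).

(-1, -62, -26)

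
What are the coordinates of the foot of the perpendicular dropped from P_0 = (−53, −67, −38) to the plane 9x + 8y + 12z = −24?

(-8, -27, 22)

The perpendicular from P_0 has direction n = (9, 8, 12): r = (−53, −67, −38) + λ(9, 8, 12).
Substitute into the plane: n·(P_0 + λn) = -24 gives -1469 + 289λ = -24, so λ = 5.
Foot = (−53, −67, −38) + 5·(9, 8, 12) = (−8, −27, 22).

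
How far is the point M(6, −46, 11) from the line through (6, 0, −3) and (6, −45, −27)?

34

A direction vector is d = (0, −45, −24).
AP = (0, −46, 14), and AP × d = (1734, 0, 0).
|AP × d|² = 3006756 and |d|² = 2601, so the distance is √(3006756/2601) = √1156 = 34.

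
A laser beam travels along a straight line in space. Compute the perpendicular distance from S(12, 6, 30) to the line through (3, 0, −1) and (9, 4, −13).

A direction vector is d = (6, 4, −12).
AP = (9, 6, 31), and AP × d = (−196, 294, 0).
|AP × d|² = 124852 and |d|² = 196, so the distance is √(124852/196) = √637 = 7√13.

7√13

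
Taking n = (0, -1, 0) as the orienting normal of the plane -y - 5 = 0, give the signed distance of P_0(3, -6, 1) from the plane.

n·P_0 − 5 = 1.
|n| = 1, so the signed distance is 1/1 = 1.

1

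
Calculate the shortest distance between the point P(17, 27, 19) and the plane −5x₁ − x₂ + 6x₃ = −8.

5√62/31

d = |(-5)·17 + (-1)·27 + 6·19 − (-8)| / √(25 + 1 + 36) = |10| / √62 = 5√62/31.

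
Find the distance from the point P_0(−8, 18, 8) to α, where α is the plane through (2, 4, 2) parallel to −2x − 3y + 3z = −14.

Parallel planes share the normal n = (−2, −3, 3); since (2, 4, 2) lies on the plane, its equation is −2x − 3y + 3z = -10.
d = |(-2)·(-8) + (-3)·18 + 3·8 − (-10)| / √(4 + 9 + 9) = |-4| / √22 = 4/√22.

4/√22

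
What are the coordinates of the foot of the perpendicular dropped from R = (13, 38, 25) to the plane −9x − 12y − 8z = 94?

The perpendicular from R has direction n = (−9, −12, −8): r = (13, 38, 25) + λ(−9, −12, −8).
Substitute into the plane: n·(R + λn) = 94 gives -773 + 289λ = 94, so λ = 3.
Foot = (13, 38, 25) + 3·(−9, −12, −8) = (−14, 2, 1).

(-14, 2, 1)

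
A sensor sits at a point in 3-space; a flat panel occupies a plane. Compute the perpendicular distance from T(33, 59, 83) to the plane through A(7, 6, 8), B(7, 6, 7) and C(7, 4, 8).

AB = (0, 0, −1) and AC = (0, −2, 0), so a normal is n = AB × AC = (−2, 0, 0).
Then n·(33, 59, 83) − (−14) = −52.
|n| = √(4 + 0 + 0) = 2, so the distance is |-52|/2 = 26.

26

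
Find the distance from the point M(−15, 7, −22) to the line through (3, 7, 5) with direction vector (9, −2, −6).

Direction vector d = (9, −2, −6).
AP = (−18, 0, −27), and AP × d = (−54, −351, 36).
|AP × d|² = 127413 and |d|² = 121, so the distance is √(127413/121) = √1053 = 9√13.

9√13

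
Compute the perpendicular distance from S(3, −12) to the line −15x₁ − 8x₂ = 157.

d = |(-15)·3 + (-8)·(-12) − 157| / √(225 + 64) = |-106|/17 = 106/17.

106/17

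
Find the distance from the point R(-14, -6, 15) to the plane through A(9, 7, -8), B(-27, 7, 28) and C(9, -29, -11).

13/17

AB = (-36, 0, 36) and AC = (0, -36, -3), so a normal is n = AB × AC = (1296, -108, 1296).
n = (1296, -108, 1296); n·P − 540 = 1404; |n| = 1836; distance = 1404/1836 = 13/17.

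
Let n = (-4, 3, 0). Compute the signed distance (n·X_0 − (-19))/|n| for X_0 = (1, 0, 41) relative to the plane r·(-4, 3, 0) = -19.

3

n·X_0 − (-19) = 15.
|n| = 5, so the signed distance is 15/5 = 3.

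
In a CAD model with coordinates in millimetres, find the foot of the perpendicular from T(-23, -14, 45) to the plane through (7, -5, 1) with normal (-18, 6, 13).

The perpendicular from T has direction n = (-18, 6, 13): r = (-23, -14, 45) + λ(-18, 6, 13).
Substitute into the plane: n·(T + λn) = -143 gives 915 + 529λ = -143, so λ = -2.
Foot = (-23, -14, 45) + (-2)·(-18, 6, 13) = (13, -26, 19).

(13, -26, 19)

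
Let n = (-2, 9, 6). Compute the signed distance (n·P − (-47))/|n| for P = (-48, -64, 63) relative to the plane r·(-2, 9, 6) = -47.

n·P − (-47) = -55.
|n| = 11, so the signed distance is -55/11 = -5.

-5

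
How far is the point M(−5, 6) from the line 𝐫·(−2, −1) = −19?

The normal to the line is n = (−2, −1) with |n| = √5.
|n·M − (-19)| = |4 − (-19)| = 23, so the distance is 23/√5.

23√5/5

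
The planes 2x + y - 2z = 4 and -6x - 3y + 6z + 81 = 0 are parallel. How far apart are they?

23/3

Divide the second equation by -3 to match normals: 2x + y - 2z = 27.
With common normal n = (2, 1, -2) (|n| = 3), the distance is |4 − 27|/|n| = 23/3.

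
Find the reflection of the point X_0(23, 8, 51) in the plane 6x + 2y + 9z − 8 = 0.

With n = (6, 2, 9), the signed offset is (n·X_0 − 8)/|n|² = 605/121 = 5.
X_0' = X_0 − 2t·n = (23, 8, 51) − 10·(6, 2, 9) = (−37, −12, −39).

(-37, -12, -39)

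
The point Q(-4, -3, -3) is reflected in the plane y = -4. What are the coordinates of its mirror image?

(-4, -5, -3)

n = (0, 1, 0), |n|² = 1, n·Q − (-4) = 1, so t = 1/1 = 1.
Foot F = Q − 1·n = (-4, -4, -3); the reflection is 2F − Q = (-4, -5, -3).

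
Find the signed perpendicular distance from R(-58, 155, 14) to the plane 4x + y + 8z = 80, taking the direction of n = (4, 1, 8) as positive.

-5

n·R − 80 = -45.
|n| = 9, so the signed distance is -45/9 = -5.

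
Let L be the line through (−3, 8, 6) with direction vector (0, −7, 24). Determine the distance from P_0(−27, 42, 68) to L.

Direction vector d = (0, −7, 24).
AP = (−24, 34, 62); AP·d = 1250, |AP|² = 5576, |d|² = 625.
distance² = |AP|² − (AP·d)²/|d|² = 5576 − 1562500/625 = 3076, so the distance is 2√769.

2√769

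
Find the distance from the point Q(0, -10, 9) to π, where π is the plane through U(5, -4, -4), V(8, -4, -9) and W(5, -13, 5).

UV = (3, 0, -5) and UW = (0, -9, 9), so a normal is n = UV × UW = (-45, -27, -27).
Then n·(0, -10, 9) - (-9) = 36.
|n| = √(2025 + 729 + 729) = 9√43, so the distance is |36|/(9√43) = 4√43/43.

4/√43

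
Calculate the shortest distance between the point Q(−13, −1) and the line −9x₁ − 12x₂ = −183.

The normal to the line is n = (−9, −12) with |n| = 15.
|n·Q − (-183)| = |129 − (-183)| = 312, so the distance is 312/15 = 104/5.

104/5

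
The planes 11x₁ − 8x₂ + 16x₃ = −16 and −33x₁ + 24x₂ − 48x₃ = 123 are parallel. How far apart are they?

Divide the second equation by -3 to match normals: 11x₁ − 8x₂ + 16x₃ = -41.
Both planes have normal n = (11, −8, 16), |n| = 21. Any point on the first plane is at distance |(-41) − (-16)|/|n| = 25/21 from the second.

25/21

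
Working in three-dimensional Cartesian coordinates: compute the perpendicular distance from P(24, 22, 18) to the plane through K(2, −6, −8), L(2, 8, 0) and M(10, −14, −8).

2

KL = (0, 14, 8) and KM = (8, −8, 0), so a normal is n = KL × KM = (64, 64, −112).
d = |64·24 + 64·22 + (-112)·18 − 640| / √(4096 + 4096 + 12544) = |288| / 144 = 2.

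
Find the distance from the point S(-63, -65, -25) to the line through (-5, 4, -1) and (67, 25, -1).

2√769

A direction vector is d = (72, 21, 0).
AP = (-58, -69, -24); AP·d = -5625, |AP|² = 8701, |d|² = 5625.
distance² = |AP|² − (AP·d)²/|d|² = 8701 − 31640625/5625 = 3076, so the distance is 2√769.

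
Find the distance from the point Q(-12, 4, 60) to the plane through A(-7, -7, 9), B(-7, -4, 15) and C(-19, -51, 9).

1

AB = (0, 3, 6) and AC = (-12, -44, 0), so a normal is n = AB × AC = (264, -72, 36).
Then n·(-12, 4, 60) - (-1020) = -276.
|n| = √(69696 + 5184 + 1296) = 276, so the distance is |-276|/276 = 1.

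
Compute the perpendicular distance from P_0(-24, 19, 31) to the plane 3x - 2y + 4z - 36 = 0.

Normal vector n = (3, -2, 4), and n·(-24, 19, 31) - 36 = -22.
|n| = √(9 + 4 + 16) = √29, so the distance is |-22|/√29 = 22√29/29.

22√29/29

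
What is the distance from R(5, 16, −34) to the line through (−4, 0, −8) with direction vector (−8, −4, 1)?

√689

Direction vector d = (−8, −4, 1).
AP = (9, 16, −26); AP·d = -162, |AP|² = 1013, |d|² = 81.
distance² = |AP|² − (AP·d)²/|d|² = 1013 − 26244/81 = 689, so the distance is √689.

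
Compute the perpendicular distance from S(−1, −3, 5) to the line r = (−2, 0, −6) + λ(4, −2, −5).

Direction vector d = (4, −2, −5).
AP = (1, −3, 11), and AP × d = (37, 49, 10).
|AP × d|² = 3870 and |d|² = 45, so the distance is √(3870/45) = √86.

√86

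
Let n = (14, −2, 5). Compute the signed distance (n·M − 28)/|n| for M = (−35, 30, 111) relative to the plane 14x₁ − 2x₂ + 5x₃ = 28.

n·M − 28 = -23.
|n| = 15, so the signed distance is -23/15.

-23/15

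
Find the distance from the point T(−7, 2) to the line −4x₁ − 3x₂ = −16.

The normal to the line is n = (−4, −3) with |n| = 5.
|n·T − (-16)| = |22 − (-16)| = 38, so the distance is 38/5.

38/5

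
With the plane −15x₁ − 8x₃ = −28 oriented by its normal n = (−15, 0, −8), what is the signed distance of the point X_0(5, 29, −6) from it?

1/17

n·X_0 − (-28) = 1.
|n| = 17, so the signed distance is 1/17.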